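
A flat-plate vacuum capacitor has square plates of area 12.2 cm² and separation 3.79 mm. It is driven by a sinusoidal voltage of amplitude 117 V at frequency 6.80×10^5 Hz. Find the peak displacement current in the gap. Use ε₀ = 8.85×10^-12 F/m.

(dE/dt)_max = V₀ω/d = 1.319×10^11 V/(m·s); ω = 2πf = 4.273×10^6 rad/s.
I_d,max = ε₀ A (dE/dt)_max = (8.85×10^-12)(1.22×10^-3)(1.319×10^11) = 1.42×10^-3 A.

1.42×10^-3 A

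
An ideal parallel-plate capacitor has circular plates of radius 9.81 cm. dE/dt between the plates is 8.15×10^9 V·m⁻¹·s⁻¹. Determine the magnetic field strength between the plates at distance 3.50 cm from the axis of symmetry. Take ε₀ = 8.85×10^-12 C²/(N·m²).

1.59×10^-9 T

Total displacement current: I_d = ε₀(πR²)(dE/dt) = (8.85×10^-12)(0.03023)(8.15×10^9) = 2.180×10^-3 A.
For r < R the Ampère–Maxwell law gives B(2πr) = μ₀ I_d (r²/R²), so B = μ₀ I_d r/(2πR²) = (4π×10^-7)(2.180×10^-3)(0.0350)/(2π·0.0981²) = 1.59×10^-9 T.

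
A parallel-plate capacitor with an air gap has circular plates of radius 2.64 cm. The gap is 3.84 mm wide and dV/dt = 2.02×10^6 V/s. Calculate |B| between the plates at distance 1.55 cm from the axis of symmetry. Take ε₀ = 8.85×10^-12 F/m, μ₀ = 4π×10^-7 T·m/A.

With E = V/d, dE/dt = 5.260×10^8 V/(m·s) and πR² = 2.190×10^-3 m², giving I_d = ε₀ πR² dE/dt = 1.019×10^-5 A.
∮B·dl = μ₀ I_d,enc with I_d,enc = I_d r²/R² = 3.513×10^-6 A; so B = μ₀ I_d,enc/(2πr) = 4.53×10^-11 T.

4.53×10^-11 T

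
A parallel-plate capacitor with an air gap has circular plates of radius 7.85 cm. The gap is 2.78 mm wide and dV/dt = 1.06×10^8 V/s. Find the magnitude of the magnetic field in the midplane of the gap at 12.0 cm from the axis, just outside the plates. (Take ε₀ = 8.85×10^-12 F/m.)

1.09×10^-8 T

dE/dt = (dV/dt)/d = 3.813×10^10 V/(m·s); I_d = ε₀(πR²)(dE/dt) = (8.85×10^-12)(0.01936)(3.813×10^10) = 6.533×10^-3 A.
With r > R the enclosed displacement current is the full I_d; B = μ₀ I_d / (2πr) = 1.09×10^-8 T.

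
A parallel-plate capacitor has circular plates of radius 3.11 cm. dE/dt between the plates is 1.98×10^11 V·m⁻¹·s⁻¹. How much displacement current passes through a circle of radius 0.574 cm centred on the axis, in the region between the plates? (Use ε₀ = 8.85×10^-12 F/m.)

1.81×10^-4 A

Through the whole plate area (πR² = 3.039×10^-3 m²), I_d = ε₀ πR² dE/dt = 5.325×10^-3 A.
Through an area πr² the displacement current is I_d·(πr²/πR²) = I_d (r/R)² = 1.81×10^-4 A.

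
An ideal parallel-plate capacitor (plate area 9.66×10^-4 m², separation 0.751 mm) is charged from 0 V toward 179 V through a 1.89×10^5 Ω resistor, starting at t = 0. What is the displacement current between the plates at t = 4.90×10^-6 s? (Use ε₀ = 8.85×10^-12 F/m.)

With C = ε₀A/d = (8.85×10^-12)(9.66×10^-4)/(7.51×10^-4) = 1.138×10^-11 F, the time constant is τ = RC = 2.151×10^-6 s, so t/τ = 2.278 and e^(−t/τ) = 0.1025.
I_d = I_cond = (V₀/R) e^(−t/τ) = (9.471×10^-4)(0.1025) = 9.71×10^-5 A.

9.71×10^-5 A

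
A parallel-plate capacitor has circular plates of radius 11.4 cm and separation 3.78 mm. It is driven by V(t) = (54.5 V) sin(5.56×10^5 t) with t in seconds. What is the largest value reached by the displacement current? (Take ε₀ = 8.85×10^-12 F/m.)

2.90×10^-3 A

(dE/dt)_max = V₀ω/d = 8.016×10^9 V/(m·s); ω = 5.56×10^5 rad/s.
I_d,max = ε₀ A (dE/dt)_max = (8.85×10^-12)(0.04083)(8.016×10^9) = 2.90×10^-3 A.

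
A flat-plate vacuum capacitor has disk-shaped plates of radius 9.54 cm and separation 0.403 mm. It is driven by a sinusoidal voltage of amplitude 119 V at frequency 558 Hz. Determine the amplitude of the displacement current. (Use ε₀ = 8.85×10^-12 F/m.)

2.62×10^-4 A

The displacement current equals the conduction current C dV/dt, which peaks at C V₀ ω.
With C = ε₀A/d = (8.85×10^-12)(0.02859)/(4.03×10^-4) = 6.278×10^-10 F and ω = 2πf = 3506 rad/s, I_d,max = (6.278×10^-10)(119)(3506) = 2.62×10^-4 A.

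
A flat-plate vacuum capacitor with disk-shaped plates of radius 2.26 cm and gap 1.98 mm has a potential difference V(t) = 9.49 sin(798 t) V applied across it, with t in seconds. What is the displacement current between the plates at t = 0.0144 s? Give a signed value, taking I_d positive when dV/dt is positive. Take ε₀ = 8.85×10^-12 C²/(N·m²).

dV/dt = (9.49)(798)·cos(11.4912) = 3602 V/s.
I_d = C dV/dt with C = ε₀A/d = (8.85×10^-12)(1.605×10^-3)/(1.98×10^-3) = 7.174×10^-12 F, so I_d = (7.174×10^-12)(3602) = 2.58×10^-8 A.

2.58×10^-8 A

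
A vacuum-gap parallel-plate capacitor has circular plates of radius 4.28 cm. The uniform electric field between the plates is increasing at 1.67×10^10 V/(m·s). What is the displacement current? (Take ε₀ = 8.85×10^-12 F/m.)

8.51×10^-4 A

I_d = ε₀ A (dE/dt) = (8.85×10^-12)(5.755×10^-3 m²)(1.67×10^10) = 8.51×10^-4 A.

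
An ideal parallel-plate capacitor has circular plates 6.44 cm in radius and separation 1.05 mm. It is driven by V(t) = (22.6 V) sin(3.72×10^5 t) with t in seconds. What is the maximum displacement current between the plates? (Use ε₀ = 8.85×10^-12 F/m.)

The displacement current equals the conduction current C dV/dt, which peaks at C V₀ ω.
With C = ε₀A/d = (8.85×10^-12)(0.01303)/(1.05×10^-3) = 1.098×10^-10 F and ω = 3.72×10^5 rad/s, I_d,max = (1.098×10^-10)(22.6)(3.72×10^5) = 9.23×10^-4 A.

9.23×10^-4 A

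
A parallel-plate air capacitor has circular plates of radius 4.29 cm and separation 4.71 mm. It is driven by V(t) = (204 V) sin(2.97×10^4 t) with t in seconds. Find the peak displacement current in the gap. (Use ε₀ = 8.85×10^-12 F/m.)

6.58×10^-5 A

C = ε₀A/d = (8.85×10^-12)(5.782×10^-3)/(4.71×10^-3) = 1.086×10^-11 F; ω = 2.97×10^4 rad/s.
I_d = C dV/dt, so |I_d|_max = C V₀ ω = (1.086×10^-11)(204)(2.97×10^4) = 6.58×10^-5 A.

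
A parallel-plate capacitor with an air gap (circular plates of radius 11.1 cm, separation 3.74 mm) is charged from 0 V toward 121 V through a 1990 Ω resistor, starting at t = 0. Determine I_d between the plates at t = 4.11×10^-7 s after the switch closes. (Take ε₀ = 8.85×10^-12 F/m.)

6.38×10^-3 A

C = ε₀A/d = (8.85×10^-12)(0.03871)/(3.74×10^-3) = 9.160×10^-11 F and τ = RC = 1.823×10^-7 s. I_d in the gap equals the RC charging current.
I_d(t) = (V₀/R) e^(−t/τ) = 0.06080 · e^(−2.255) = 6.38×10^-3 A.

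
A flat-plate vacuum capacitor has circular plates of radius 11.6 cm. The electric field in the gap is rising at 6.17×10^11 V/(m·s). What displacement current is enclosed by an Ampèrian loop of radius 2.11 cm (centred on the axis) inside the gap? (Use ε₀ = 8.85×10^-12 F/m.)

Through the whole plate area (πR² = 0.04227 m²), I_d = ε₀ πR² dE/dt = 0.2308 A.
Through an area πr² the displacement current is I_d·(πr²/πR²) = I_d (r/R)² = 7.64×10^-3 A.

7.64×10^-3 A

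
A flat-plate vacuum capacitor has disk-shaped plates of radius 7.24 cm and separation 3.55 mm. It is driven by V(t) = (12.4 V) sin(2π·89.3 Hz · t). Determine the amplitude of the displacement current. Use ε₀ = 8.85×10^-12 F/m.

2.86×10^-7 A

The displacement current equals the conduction current C dV/dt, which peaks at C V₀ ω.
With C = ε₀A/d = (8.85×10^-12)(0.01647)/(3.55×10^-3) = 4.106×10^-11 F and ω = 2πf = 561.1 rad/s, I_d,max = (4.106×10^-11)(12.4)(561.1) = 2.86×10^-7 A.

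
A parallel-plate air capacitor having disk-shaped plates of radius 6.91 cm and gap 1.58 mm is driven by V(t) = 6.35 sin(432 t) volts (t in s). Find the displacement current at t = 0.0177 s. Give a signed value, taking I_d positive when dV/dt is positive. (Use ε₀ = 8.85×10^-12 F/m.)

C = ε₀A/d = (8.85×10^-12)(0.01500)/(1.58×10^-3) = 8.402×10^-11 F. dV/dt = V₀ω·cos(ωt); at ωt = 7.6464 rad this factor is 0.2061.
I_d = C dV/dt = (8.402×10^-11)(6.35)(432)(0.2061) = 4.75×10^-8 A.

4.75×10^-8 A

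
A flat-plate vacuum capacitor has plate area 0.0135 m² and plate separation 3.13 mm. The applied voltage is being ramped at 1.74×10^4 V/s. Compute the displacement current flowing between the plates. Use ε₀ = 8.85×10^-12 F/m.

6.64×10^-7 A

C = ε₀A/d = (8.85×10^-12)(0.0135)/(3.13×10^-3) = 3.817×10^-11 F.
I_d = C dV/dt = (3.817×10^-11)(1.74×10^4) = 6.64×10^-7 A.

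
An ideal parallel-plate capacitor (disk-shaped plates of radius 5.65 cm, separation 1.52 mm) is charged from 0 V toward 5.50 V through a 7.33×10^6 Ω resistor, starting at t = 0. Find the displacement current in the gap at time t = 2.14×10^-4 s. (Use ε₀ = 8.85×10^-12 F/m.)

With C = ε₀A/d = (8.85×10^-12)(0.01003)/(1.52×10^-3) = 5.840×10^-11 F, the time constant is τ = RC = 4.281×10^-4 s, so t/τ = 0.4999 and e^(−t/τ) = 0.6066.
I_d = I_cond = (V₀/R) e^(−t/τ) = (7.503×10^-7)(0.6066) = 4.55×10^-7 A.

4.55×10^-7 A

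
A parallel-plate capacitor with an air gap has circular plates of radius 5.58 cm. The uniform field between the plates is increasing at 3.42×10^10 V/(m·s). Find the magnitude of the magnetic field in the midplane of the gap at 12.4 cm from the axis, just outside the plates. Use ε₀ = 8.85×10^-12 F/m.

4.78×10^-9 T

I_d = ε₀ dΦ_E/dt = ε₀ πR² (dE/dt) = (8.85×10^-12)(9.782×10^-3)(3.42×10^10) = 2.961×10^-3 A through the full plate area.
With r > R the enclosed displacement current is the full I_d; B = μ₀ I_d / (2πr) = 4.78×10^-9 T.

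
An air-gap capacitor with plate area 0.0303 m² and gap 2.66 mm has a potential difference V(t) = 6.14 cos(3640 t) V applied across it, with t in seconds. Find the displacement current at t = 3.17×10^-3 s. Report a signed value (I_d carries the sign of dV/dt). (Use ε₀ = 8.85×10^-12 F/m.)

1.93×10^-6 A

C = ε₀A/d = (8.85×10^-12)(0.0303)/(2.66×10^-3) = 1.008×10^-10 F. dV/dt = V₀ω·−sin(ωt); at ωt = 11.5388 rad this factor is 0.8560.
I_d = C dV/dt = (1.008×10^-10)(6.14)(3640)(0.8560) = 1.93×10^-6 A.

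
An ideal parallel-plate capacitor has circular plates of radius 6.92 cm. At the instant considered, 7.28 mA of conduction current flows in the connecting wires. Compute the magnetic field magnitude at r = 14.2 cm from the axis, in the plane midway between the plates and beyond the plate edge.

1.03×10^-8 T

No conduction current crosses the gap, so I_d there equals the 7.28×10^-3 A in the leads.
Outside the plates the loop encloses all of I_d, so B·2πr = μ₀ I_d and B = 1.03×10^-8 T.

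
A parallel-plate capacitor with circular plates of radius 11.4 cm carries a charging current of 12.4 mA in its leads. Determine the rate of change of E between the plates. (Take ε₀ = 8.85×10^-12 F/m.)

3.43×10^10 V/(m·s)

Charge continuity gives I_d = I = 0.0124 A between the plates.
Inverting I_d = ε₀ A dE/dt gives dE/dt = 0.0124 / (8.85×10^-12 · 0.04083) = 3.43×10^10 V/(m·s).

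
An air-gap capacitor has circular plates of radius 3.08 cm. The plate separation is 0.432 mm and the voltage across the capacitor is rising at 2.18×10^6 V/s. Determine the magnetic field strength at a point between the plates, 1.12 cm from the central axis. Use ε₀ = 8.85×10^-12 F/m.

I_d = C dV/dt with C = ε₀πR²/d = 6.105×10^-11 F, so I_d = (6.105×10^-11)(2.18×10^6) = 1.331×10^-4 A.
For r < R the Ampère–Maxwell law gives B(2πr) = μ₀ I_d (r²/R²), so B = μ₀ I_d r/(2πR²) = (4π×10^-7)(1.331×10^-4)(0.0112)/(2π·0.0308²) = 3.14×10^-10 T.

3.14×10^-10 T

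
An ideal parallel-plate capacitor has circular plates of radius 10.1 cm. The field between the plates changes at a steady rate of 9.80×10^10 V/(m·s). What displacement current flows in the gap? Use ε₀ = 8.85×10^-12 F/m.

I_d = ε₀ A (dE/dt) = (8.85×10^-12)(0.03205 m²)(9.80×10^10) = 0.0278 A.

0.0278 A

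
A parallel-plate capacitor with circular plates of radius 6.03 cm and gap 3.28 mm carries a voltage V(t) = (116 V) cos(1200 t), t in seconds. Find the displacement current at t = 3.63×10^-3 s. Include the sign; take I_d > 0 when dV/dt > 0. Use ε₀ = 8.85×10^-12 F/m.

4.02×10^-6 A

C = ε₀A/d = (8.85×10^-12)(0.01142)/(3.28×10^-3) = 3.081×10^-11 F. dV/dt = V₀ω·−sin(ωt); at ωt = 4.356 rad this factor is 0.9372.
I_d = C dV/dt = (3.081×10^-11)(116)(1200)(0.9372) = 4.02×10^-6 A.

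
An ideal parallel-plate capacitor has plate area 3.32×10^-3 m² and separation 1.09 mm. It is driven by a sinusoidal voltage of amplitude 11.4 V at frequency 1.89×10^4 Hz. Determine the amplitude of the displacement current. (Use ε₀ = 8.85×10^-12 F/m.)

C = ε₀A/d = (8.85×10^-12)(3.32×10^-3)/(1.09×10^-3) = 2.696×10^-11 F; ω = 2πf = 1.188×10^5 rad/s.
I_d = C dV/dt, so |I_d|_max = C V₀ ω = (2.696×10^-11)(11.4)(1.188×10^5) = 3.65×10^-5 A.

3.65×10^-5 A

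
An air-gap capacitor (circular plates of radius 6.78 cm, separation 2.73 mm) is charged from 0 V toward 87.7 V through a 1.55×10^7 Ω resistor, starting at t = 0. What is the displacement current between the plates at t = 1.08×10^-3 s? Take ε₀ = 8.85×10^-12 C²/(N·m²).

C = ε₀A/d = (8.85×10^-12)(0.01444)/(2.73×10^-3) = 4.681×10^-11 F, so τ = RC = 7.256×10^-4 s.
The conduction current is I(t) = (V₀/R) e^(−t/τ), and the displacement current between the plates equals it.
t/τ = 1.488; I_d = (87.7/1.55×10^7) · e^(−1.488) = (5.658×10^-6)(0.2258) = 1.28×10^-6 A.

1.28×10^-6 A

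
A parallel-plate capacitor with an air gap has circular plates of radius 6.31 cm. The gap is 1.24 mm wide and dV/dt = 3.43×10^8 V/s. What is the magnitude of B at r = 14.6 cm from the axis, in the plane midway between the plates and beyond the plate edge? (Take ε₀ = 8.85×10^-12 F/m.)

dE/dt = (dV/dt)/d = 2.766×10^11 V/(m·s); I_d = ε₀(πR²)(dE/dt) = (8.85×10^-12)(0.01251)(2.766×10^11) = 0.03062 A.
For r ≥ R the full I_d is enclosed: B = μ₀ I_d/(2πr) = (4π×10^-7)(0.03062)/(2π·0.146) = 4.19×10^-8 T.

4.19×10^-8 T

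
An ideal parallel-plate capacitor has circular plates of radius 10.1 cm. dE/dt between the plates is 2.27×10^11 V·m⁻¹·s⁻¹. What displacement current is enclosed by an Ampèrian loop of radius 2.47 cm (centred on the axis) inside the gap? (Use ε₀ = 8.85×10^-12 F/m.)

Total displacement current: I_d = ε₀(πR²)(dE/dt) = (8.85×10^-12)(0.03205)(2.27×10^11) = 0.06439 A.
The field is uniform, so I_d,enc = I_d (r/R)² = (0.06439)(2.47/10.1)² = 3.85×10^-3 A.

3.85×10^-3 A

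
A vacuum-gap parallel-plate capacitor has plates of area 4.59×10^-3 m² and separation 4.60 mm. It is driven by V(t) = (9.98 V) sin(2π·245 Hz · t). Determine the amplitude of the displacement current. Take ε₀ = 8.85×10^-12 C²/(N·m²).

1.36×10^-7 A

C = ε₀A/d = (8.85×10^-12)(4.59×10^-3)/(4.60×10^-3) = 8.831×10^-12 F; ω = 2πf = 1539 rad/s.
I_d = C dV/dt, so |I_d|_max = C V₀ ω = (8.831×10^-12)(9.98)(1539) = 1.36×10^-7 A.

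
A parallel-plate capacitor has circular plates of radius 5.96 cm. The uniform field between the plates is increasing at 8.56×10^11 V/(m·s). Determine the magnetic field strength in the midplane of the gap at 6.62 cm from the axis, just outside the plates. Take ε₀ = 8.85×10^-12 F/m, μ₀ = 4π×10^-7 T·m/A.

2.55×10^-7 T

Total displacement current: I_d = ε₀(πR²)(dE/dt) = (8.85×10^-12)(0.01116)(8.56×10^11) = 0.08454 A.
For r ≥ R the full I_d is enclosed: B = μ₀ I_d/(2πr) = (4π×10^-7)(0.08454)/(2π·0.0662) = 2.55×10^-7 T.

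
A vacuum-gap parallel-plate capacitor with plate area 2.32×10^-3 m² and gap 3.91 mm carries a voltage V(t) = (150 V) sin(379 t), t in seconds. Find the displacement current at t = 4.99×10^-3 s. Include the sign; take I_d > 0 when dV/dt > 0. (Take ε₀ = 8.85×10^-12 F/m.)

dE/dt = (V₀ω/d)·cos(ωt) with ωt = 1.89121 rad: (150)(379)(-0.3150)/(3.91×10^-3) = -4.580×10^6 V/(m·s).
I_d = ε₀ A dE/dt = (8.85×10^-12)(2.32×10^-3)(-4.580×10^6) = -9.40×10^-8 A.

-9.40×10^-8 A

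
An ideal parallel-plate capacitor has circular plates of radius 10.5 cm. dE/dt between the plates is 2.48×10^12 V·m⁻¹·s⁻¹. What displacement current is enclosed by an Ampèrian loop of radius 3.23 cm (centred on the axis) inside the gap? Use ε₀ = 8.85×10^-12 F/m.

0.0719 A

Through the whole plate area (πR² = 0.03464 m²), I_d = ε₀ πR² dE/dt = 0.7603 A.
The field is uniform, so I_d,enc = I_d (r/R)² = (0.7603)(3.23/10.5)² = 0.0719 A.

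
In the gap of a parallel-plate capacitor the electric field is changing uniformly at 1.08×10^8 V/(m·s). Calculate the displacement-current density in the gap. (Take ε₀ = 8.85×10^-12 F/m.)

9.56×10^-4 A/m²

J_d = ε₀ ∂E/∂t, so J_d = 9.56×10^-4 A/m².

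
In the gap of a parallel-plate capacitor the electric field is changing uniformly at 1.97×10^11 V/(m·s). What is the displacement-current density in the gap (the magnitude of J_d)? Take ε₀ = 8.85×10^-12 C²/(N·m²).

1.74 A/m²

The displacement-current density is ε₀ ∂E/∂t = (8.85×10^-12)(1.97×10^11) = 1.74 A/m².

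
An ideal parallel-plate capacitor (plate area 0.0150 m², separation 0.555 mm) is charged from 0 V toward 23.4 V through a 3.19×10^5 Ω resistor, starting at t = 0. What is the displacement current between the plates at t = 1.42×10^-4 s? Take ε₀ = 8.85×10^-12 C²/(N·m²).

With C = ε₀A/d = (8.85×10^-12)(0.0150)/(5.55×10^-4) = 2.392×10^-10 F, the time constant is τ = RC = 7.630×10^-5 s, so t/τ = 1.861 and e^(−t/τ) = 0.1555.
I_d = I_cond = (V₀/R) e^(−t/τ) = (7.335×10^-5)(0.1555) = 1.14×10^-5 A.

1.14×10^-5 A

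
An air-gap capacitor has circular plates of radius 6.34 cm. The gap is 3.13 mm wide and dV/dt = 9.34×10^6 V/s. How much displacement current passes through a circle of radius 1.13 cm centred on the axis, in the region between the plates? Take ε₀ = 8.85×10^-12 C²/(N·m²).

1.06×10^-5 A

I_d = C dV/dt with C = ε₀πR²/d = 3.571×10^-11 F, so I_d = (3.571×10^-11)(9.34×10^6) = 3.335×10^-4 A.
The field is uniform, so I_d,enc = I_d (r/R)² = (3.335×10^-4)(1.13/6.34)² = 1.06×10^-5 A.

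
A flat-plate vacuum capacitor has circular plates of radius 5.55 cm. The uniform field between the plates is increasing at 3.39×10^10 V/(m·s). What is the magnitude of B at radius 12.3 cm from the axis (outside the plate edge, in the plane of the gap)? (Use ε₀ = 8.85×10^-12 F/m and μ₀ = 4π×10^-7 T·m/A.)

4.72×10^-9 T

Through the whole plate area (πR² = 9.677×10^-3 m²), I_d = ε₀ πR² dE/dt = 2.903×10^-3 A.
For r ≥ R the full I_d is enclosed: B = μ₀ I_d/(2πr) = (4π×10^-7)(2.903×10^-3)/(2π·0.123) = 4.72×10^-9 T.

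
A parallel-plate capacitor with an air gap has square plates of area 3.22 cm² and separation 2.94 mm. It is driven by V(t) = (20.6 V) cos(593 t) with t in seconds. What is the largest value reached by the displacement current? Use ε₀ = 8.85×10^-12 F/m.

1.18×10^-8 A

The displacement current equals the conduction current C dV/dt, which peaks at C V₀ ω.
With C = ε₀A/d = (8.85×10^-12)(3.22×10^-4)/(2.94×10^-3) = 9.693×10^-13 F and ω = 593 rad/s, I_d,max = (9.693×10^-13)(20.6)(593) = 1.18×10^-8 A.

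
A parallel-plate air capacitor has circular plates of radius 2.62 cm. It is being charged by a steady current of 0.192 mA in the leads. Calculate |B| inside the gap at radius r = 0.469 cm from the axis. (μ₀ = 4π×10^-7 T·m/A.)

By continuity the displacement current in the gap matches the conduction current: I_d = 1.92×10^-4 A.
∮B·dl = μ₀ I_d,enc with I_d,enc = I_d r²/R² = 6.152×10^-6 A; so B = μ₀ I_d,enc/(2πr) = 2.62×10^-10 T.

2.62×10^-10 T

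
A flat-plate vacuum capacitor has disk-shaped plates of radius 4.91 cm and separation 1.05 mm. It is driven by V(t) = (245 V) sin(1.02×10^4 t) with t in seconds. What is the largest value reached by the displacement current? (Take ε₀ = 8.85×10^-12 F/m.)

1.60×10^-4 A

(dE/dt)_max = V₀ω/d = 2.380×10^9 V/(m·s); ω = 1.02×10^4 rad/s.
I_d,max = ε₀ A (dE/dt)_max = (8.85×10^-12)(7.574×10^-3)(2.380×10^9) = 1.60×10^-4 A.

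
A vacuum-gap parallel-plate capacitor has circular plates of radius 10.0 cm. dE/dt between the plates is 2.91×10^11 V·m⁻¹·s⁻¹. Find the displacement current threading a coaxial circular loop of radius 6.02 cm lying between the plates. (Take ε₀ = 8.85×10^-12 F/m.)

Total displacement current: I_d = ε₀(πR²)(dE/dt) = (8.85×10^-12)(0.03142)(2.91×10^11) = 0.08092 A.
Through an area πr² the displacement current is I_d·(πr²/πR²) = I_d (r/R)² = 0.0293 A.

0.0293 A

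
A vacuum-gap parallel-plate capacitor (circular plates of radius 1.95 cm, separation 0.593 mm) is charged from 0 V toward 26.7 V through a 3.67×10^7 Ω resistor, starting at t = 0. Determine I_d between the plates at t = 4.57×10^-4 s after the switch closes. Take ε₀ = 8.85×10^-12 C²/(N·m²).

With C = ε₀A/d = (8.85×10^-12)(1.195×10^-3)/(5.93×10^-4) = 1.783×10^-11 F, the time constant is τ = RC = 6.544×10^-4 s, so t/τ = 0.6983 and e^(−t/τ) = 0.4974.
I_d = I_cond = (V₀/R) e^(−t/τ) = (7.275×10^-7)(0.4974) = 3.62×10^-7 A.

3.62×10^-7 A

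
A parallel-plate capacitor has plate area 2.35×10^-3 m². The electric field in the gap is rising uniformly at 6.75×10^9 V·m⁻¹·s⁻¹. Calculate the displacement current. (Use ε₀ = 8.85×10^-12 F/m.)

With a uniform field, Φ_E = EA, so I_d = ε₀ A dE/dt = 1.40×10^-4 A.

1.40×10^-4 A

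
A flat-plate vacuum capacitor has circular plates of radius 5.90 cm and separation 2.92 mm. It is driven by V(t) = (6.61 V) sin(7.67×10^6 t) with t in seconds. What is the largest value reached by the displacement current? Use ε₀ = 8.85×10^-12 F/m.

(dE/dt)_max = V₀ω/d = 1.736×10^10 V/(m·s); ω = 7.67×10^6 rad/s.
I_d,max = ε₀ A (dE/dt)_max = (8.85×10^-12)(0.01094)(1.736×10^10) = 1.68×10^-3 A.

1.68×10^-3 A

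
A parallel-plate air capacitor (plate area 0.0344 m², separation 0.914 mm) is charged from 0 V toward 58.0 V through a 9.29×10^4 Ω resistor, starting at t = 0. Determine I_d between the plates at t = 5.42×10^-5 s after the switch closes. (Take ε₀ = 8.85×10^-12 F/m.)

1.08×10^-4 A

C = ε₀A/d = (8.85×10^-12)(0.0344)/(9.14×10^-4) = 3.331×10^-10 F and τ = RC = 3.094×10^-5 s. I_d in the gap equals the RC charging current.
I_d(t) = (V₀/R) e^(−t/τ) = 6.243×10^-4 · e^(−1.752) = 1.08×10^-4 A.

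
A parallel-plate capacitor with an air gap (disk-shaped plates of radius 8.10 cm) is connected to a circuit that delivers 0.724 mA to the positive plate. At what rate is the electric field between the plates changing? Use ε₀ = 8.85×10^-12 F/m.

The displacement current between the plates equals the conduction current, I_d = 0.724 mA.
Since I_d = ε₀ A dE/dt, dE/dt = I_d/(ε₀A) = (7.24×10^-4)/((8.85×10^-12)(0.02061)) = 3.97×10^9 V/(m·s).

3.97×10^9 V/(m·s)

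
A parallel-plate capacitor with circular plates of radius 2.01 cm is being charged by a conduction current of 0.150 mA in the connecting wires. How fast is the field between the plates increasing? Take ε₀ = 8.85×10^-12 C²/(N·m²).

1.34×10^10 V/(m·s)

The displacement current between the plates equals the conduction current, I_d = 0.150 mA.
Since I_d = ε₀ A dE/dt, dE/dt = I_d/(ε₀A) = (1.50×10^-4)/((8.85×10^-12)(1.269×10^-3)) = 1.34×10^10 V/(m·s).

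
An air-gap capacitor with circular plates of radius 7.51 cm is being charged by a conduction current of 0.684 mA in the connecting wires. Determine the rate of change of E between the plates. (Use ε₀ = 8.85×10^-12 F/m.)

4.36×10^9 V/(m·s)

Charge continuity gives I_d = I = 6.84×10^-4 A between the plates.
Inverting I_d = ε₀ A dE/dt gives dE/dt = 6.84×10^-4 / (8.85×10^-12 · 0.01772) = 4.36×10^9 V/(m·s).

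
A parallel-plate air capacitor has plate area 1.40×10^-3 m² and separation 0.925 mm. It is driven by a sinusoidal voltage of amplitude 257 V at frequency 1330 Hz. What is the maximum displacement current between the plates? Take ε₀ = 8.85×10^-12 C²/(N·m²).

The displacement current equals the conduction current C dV/dt, which peaks at C V₀ ω.
With C = ε₀A/d = (8.85×10^-12)(1.40×10^-3)/(9.25×10^-4) = 1.339×10^-11 F and ω = 2πf = 8357 rad/s, I_d,max = (1.339×10^-11)(257)(8357) = 2.88×10^-5 A.

2.88×10^-5 A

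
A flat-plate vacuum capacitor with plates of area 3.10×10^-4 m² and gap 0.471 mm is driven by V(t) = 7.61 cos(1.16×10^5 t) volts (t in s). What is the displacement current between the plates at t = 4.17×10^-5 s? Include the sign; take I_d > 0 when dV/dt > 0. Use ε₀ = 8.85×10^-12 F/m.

5.10×10^-6 A

C = ε₀A/d = (8.85×10^-12)(3.10×10^-4)/(4.71×10^-4) = 5.825×10^-12 F. dV/dt = V₀ω·−sin(ωt); at ωt = 4.8372 rad this factor is 0.9922.
I_d = C dV/dt = (5.825×10^-12)(7.61)(1.16×10^5)(0.9922) = 5.10×10^-6 A.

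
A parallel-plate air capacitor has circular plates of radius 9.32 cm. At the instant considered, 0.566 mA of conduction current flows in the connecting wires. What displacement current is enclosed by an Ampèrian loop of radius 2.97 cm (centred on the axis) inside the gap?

No conduction current crosses the gap, so I_d there equals the 5.66×10^-4 A in the leads.
Through an area πr² the displacement current is I_d·(πr²/πR²) = I_d (r/R)² = 5.75×10^-5 A.

5.75×10^-5 A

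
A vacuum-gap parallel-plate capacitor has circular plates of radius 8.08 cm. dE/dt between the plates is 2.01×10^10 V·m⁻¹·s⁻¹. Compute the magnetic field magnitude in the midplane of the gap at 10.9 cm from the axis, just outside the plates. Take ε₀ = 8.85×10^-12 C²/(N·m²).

Through the whole plate area (πR² = 0.02051 m²), I_d = ε₀ πR² dE/dt = 3.648×10^-3 A.
Outside the plates the loop encloses all of I_d, so B·2πr = μ₀ I_d and B = 6.69×10^-9 T.

6.69×10^-9 T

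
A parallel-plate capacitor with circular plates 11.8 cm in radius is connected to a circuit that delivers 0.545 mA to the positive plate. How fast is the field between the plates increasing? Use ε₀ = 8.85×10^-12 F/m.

1.41×10^9 V/(m·s)

The displacement current between the plates equals the conduction current, I_d = 0.545 mA.
Inverting I_d = ε₀ A dE/dt gives dE/dt = 5.45×10^-4 / (8.85×10^-12 · 0.04374) = 1.41×10^9 V/(m·s).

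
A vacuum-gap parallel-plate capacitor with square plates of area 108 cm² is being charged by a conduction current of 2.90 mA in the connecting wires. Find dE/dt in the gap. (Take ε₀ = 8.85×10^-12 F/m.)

By continuity, I_d in the gap equals the 2.90 mA flowing in the wire.
Since I_d = ε₀ A dE/dt, dE/dt = I_d/(ε₀A) = (2.90×10^-3)/((8.85×10^-12)(0.0108)) = 3.03×10^10 V/(m·s).

3.03×10^10 V/(m·s)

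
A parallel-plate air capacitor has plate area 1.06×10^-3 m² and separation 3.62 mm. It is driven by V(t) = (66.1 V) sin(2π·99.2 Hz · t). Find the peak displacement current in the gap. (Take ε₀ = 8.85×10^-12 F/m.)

(dE/dt)_max = V₀ω/d = 1.138×10^7 V/(m·s); ω = 2πf = 623.3 rad/s.
I_d,max = ε₀ A (dE/dt)_max = (8.85×10^-12)(1.06×10^-3)(1.138×10^7) = 1.07×10^-7 A.

1.07×10^-7 A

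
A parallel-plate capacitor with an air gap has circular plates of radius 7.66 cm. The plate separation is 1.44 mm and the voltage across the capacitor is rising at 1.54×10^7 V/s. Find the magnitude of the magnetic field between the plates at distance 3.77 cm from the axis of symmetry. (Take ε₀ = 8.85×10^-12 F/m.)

With E = V/d, dE/dt = 1.069×10^10 V/(m·s) and πR² = 0.01843 m², giving I_d = ε₀ πR² dE/dt = 1.744×10^-3 A.
An Ampèrian loop of radius r encloses a fraction (r/R)² of I_d. Then B·2πr = μ₀ I_d (r/R)², giving B = μ₀ I_d r/(2πR²) = 2.24×10^-9 T.

2.24×10^-9 T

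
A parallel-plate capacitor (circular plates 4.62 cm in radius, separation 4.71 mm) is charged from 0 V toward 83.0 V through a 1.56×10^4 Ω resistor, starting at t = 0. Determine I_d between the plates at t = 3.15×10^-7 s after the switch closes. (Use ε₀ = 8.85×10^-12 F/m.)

With C = ε₀A/d = (8.85×10^-12)(6.706×10^-3)/(4.71×10^-3) = 1.260×10^-11 F, the time constant is τ = RC = 1.966×10^-7 s, so t/τ = 1.602 and e^(−t/τ) = 0.2015.
I_d = I_cond = (V₀/R) e^(−t/τ) = (5.321×10^-3)(0.2015) = 1.07×10^-3 A.

1.07×10^-3 A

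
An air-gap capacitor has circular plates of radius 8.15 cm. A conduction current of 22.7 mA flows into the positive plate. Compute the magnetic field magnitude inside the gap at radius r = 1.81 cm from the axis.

No conduction current crosses the gap, so I_d there equals the 0.0227 A in the leads.
For r < R the Ampère–Maxwell law gives B(2πr) = μ₀ I_d (r²/R²), so B = μ₀ I_d r/(2πR²) = (4π×10^-7)(0.0227)(0.0181)/(2π·0.0815²) = 1.24×10^-8 T.

1.24×10^-8 T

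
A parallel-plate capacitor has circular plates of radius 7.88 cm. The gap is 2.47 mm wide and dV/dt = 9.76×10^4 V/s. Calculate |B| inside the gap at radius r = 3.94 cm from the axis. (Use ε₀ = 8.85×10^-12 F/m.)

8.66×10^-12 T

I_d = C dV/dt with C = ε₀πR²/d = 6.990×10^-11 F, so I_d = (6.990×10^-11)(9.76×10^4) = 6.822×10^-6 A.
For r < R the Ampère–Maxwell law gives B(2πr) = μ₀ I_d (r²/R²), so B = μ₀ I_d r/(2πR²) = (4π×10^-7)(6.822×10^-6)(0.0394)/(2π·0.0788²) = 8.66×10^-12 T.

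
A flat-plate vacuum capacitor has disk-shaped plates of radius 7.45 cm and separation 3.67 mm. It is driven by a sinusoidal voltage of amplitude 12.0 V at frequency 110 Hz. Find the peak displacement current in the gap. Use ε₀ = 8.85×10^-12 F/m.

3.49×10^-7 A

(dE/dt)_max = V₀ω/d = 2.260×10^6 V/(m·s); ω = 2πf = 691.2 rad/s.
I_d,max = ε₀ A (dE/dt)_max = (8.85×10^-12)(0.01744)(2.260×10^6) = 3.49×10^-7 A.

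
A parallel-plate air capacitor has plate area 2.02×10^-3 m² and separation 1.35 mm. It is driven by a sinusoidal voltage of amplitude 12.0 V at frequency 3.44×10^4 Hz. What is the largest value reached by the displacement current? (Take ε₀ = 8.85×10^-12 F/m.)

3.43×10^-5 A

(dE/dt)_max = V₀ω/d = 1.921×10^9 V/(m·s); ω = 2πf = 2.161×10^5 rad/s.
I_d,max = ε₀ A (dE/dt)_max = (8.85×10^-12)(2.02×10^-3)(1.921×10^9) = 3.43×10^-5 A.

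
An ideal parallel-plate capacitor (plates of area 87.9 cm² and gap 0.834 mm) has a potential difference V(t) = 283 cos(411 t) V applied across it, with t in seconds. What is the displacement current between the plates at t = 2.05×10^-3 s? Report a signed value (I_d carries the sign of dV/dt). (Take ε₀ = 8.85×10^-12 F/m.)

dV/dt = (283)(411)·−sin(0.84255) = -8.681×10^4 V/s.
I_d = C dV/dt with C = ε₀A/d = (8.85×10^-12)(8.79×10^-3)/(8.34×10^-4) = 9.328×10^-11 F, so I_d = (9.328×10^-11)(-8.681×10^4) = -8.10×10^-6 A.

-8.10×10^-6 A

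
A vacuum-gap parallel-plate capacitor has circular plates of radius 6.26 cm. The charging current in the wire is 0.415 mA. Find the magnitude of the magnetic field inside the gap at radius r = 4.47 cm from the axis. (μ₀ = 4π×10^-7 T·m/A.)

9.47×10^-10 T

Between the plates the displacement current equals the wire current: I_d = 0.415 mA = 4.15×10^-4 A.
For r < R the Ampère–Maxwell law gives B(2πr) = μ₀ I_d (r²/R²), so B = μ₀ I_d r/(2πR²) = (4π×10^-7)(4.15×10^-4)(0.0447)/(2π·0.0626²) = 9.47×10^-10 T.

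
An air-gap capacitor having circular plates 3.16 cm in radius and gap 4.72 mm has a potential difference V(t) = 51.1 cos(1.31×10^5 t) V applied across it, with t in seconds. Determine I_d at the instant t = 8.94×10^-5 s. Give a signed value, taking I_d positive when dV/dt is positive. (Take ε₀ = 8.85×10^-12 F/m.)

C = ε₀A/d = (8.85×10^-12)(3.137×10^-3)/(4.72×10^-3) = 5.882×10^-12 F. dV/dt = V₀ω·−sin(ωt); at ωt = 11.7114 rad this factor is 0.7546.
I_d = C dV/dt = (5.882×10^-12)(51.1)(1.31×10^5)(0.7546) = 2.97×10^-5 A.

2.97×10^-5 A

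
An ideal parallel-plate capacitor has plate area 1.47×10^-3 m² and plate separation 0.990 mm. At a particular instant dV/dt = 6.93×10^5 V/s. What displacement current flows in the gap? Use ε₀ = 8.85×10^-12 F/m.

9.11×10^-6 A

E = V/d so dE/dt = (dV/dt)/d = 7.000×10^8 V/(m·s), and I_d = ε₀ A dE/dt = (8.85×10^-12)(1.47×10^-3)(7.000×10^8) = 9.11×10^-6 A.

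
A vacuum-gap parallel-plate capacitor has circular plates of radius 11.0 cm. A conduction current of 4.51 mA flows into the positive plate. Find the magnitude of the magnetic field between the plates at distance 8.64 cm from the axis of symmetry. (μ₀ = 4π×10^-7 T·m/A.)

6.44×10^-9 T

Between the plates the displacement current equals the wire current: I_d = 4.51 mA = 4.51×10^-3 A.
∮B·dl = μ₀ I_d,enc with I_d,enc = I_d r²/R² = 2.782×10^-3 A; so B = μ₀ I_d,enc/(2πr) = 6.44×10^-9 T.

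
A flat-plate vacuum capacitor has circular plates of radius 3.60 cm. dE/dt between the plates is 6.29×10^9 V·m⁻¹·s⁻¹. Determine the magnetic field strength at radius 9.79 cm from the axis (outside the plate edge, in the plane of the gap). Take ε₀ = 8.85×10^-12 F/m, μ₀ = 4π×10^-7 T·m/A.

4.63×10^-10 T

I_d = ε₀ dΦ_E/dt = ε₀ πR² (dE/dt) = (8.85×10^-12)(4.072×10^-3)(6.29×10^9) = 2.267×10^-4 A through the full plate area.
With r > R the enclosed displacement current is the full I_d; B = μ₀ I_d / (2πr) = 4.63×10^-10 T.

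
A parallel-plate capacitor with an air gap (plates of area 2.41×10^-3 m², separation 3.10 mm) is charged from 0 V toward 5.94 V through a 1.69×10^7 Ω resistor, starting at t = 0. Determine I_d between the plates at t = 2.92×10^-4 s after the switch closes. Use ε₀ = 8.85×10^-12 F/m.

C = ε₀A/d = (8.85×10^-12)(2.41×10^-3)/(3.10×10^-3) = 6.880×10^-12 F, so τ = RC = 1.163×10^-4 s.
The conduction current is I(t) = (V₀/R) e^(−t/τ), and the displacement current between the plates equals it.
t/τ = 2.511; I_d = (5.94/1.69×10^7) · e^(−2.511) = (3.515×10^-7)(0.08119) = 2.85×10^-8 A.

2.85×10^-8 A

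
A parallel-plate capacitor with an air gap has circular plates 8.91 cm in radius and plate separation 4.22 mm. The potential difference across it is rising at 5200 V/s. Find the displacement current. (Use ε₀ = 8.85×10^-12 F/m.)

2.72×10^-7 A

The field between the plates is E = V/d, so dE/dt = (5200)/(4.22×10^-3 m) = 1.232×10^6 V/(m·s).
I_d = ε₀ A (dE/dt) = (8.85×10^-12)(0.02494)(1.232×10^6) = 2.72×10^-7 A.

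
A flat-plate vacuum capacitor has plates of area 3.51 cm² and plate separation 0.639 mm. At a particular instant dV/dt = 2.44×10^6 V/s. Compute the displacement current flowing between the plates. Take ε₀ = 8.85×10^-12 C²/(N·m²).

The displacement current equals the charging current C dV/dt. With C = ε₀A/d = (8.85×10^-12)(3.51×10^-4)/(6.39×10^-4) = 4.861×10^-12 F, I_d = (4.861×10^-12)(2.44×10^6) = 1.19×10^-5 A.

1.19×10^-5 A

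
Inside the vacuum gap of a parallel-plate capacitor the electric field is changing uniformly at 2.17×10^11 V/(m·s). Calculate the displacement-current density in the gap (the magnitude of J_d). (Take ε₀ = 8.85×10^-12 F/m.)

J_d = ε₀ dE/dt = (8.85×10^-12)(2.17×10^11) = 1.92 A/m².

1.92 A/m²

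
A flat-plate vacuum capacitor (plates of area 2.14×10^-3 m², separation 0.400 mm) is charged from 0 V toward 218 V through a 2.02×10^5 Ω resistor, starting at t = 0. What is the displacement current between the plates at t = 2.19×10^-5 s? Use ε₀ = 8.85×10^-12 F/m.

With C = ε₀A/d = (8.85×10^-12)(2.14×10^-3)/(4.00×10^-4) = 4.735×10^-11 F, the time constant is τ = RC = 9.565×10^-6 s, so t/τ = 2.290 and e^(−t/τ) = 0.1013.
I_d = I_cond = (V₀/R) e^(−t/τ) = (1.079×10^-3)(0.1013) = 1.09×10^-4 A.

1.09×10^-4 A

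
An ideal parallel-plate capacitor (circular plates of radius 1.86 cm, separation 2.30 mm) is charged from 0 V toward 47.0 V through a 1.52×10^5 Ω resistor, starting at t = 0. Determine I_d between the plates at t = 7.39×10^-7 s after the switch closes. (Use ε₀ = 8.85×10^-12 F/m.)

With C = ε₀A/d = (8.85×10^-12)(1.087×10^-3)/(2.30×10^-3) = 4.183×10^-12 F, the time constant is τ = RC = 6.358×10^-7 s, so t/τ = 1.162 and e^(−t/τ) = 0.3129.
I_d = I_cond = (V₀/R) e^(−t/τ) = (3.092×10^-4)(0.3129) = 9.67×10^-5 A.

9.67×10^-5 A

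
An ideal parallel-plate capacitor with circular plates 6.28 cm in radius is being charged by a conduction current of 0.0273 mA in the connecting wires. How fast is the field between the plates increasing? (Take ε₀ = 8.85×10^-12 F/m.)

2.49×10^8 V/(m·s)

By continuity, I_d in the gap equals the 0.0273 mA flowing in the wire.
Inverting I_d = ε₀ A dE/dt gives dE/dt = 2.73×10^-5 / (8.85×10^-12 · 0.01239) = 2.49×10^8 V/(m·s).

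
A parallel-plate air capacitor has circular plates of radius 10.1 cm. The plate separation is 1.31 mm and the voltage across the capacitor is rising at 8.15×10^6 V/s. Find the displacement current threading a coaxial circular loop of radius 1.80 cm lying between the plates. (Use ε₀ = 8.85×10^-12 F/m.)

I_d = C dV/dt with C = ε₀πR²/d = 2.165×10^-10 F, so I_d = (2.165×10^-10)(8.15×10^6) = 1.764×10^-3 A.
Through an area πr² the displacement current is I_d·(πr²/πR²) = I_d (r/R)² = 5.60×10^-5 A.

5.60×10^-5 A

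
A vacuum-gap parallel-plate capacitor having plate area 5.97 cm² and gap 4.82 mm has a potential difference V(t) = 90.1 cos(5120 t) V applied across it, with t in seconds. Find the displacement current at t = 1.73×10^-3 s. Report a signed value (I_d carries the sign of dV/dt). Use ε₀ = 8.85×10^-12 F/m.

-2.72×10^-7 A

C = ε₀A/d = (8.85×10^-12)(5.97×10^-4)/(4.82×10^-3) = 1.096×10^-12 F. dV/dt = V₀ω·−sin(ωt); at ωt = 8.8576 rad this factor is -0.5373.
I_d = C dV/dt = (1.096×10^-12)(90.1)(5120)(-0.5373) = -2.72×10^-7 A.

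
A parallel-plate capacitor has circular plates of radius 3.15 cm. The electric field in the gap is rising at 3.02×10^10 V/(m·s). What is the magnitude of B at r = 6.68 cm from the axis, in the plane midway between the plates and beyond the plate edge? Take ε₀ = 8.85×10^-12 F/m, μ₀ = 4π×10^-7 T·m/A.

2.49×10^-9 T

I_d = ε₀ dΦ_E/dt = ε₀ πR² (dE/dt) = (8.85×10^-12)(3.117×10^-3)(3.02×10^10) = 8.331×10^-4 A through the full plate area.
Outside the plates the loop encloses all of I_d, so B·2πr = μ₀ I_d and B = 2.49×10^-9 T.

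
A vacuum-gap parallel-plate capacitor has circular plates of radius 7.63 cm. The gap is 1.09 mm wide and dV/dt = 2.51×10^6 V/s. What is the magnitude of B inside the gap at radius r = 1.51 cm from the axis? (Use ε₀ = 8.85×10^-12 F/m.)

I_d = C dV/dt with C = ε₀πR²/d = 1.485×10^-10 F, so I_d = (1.485×10^-10)(2.51×10^6) = 3.727×10^-4 A.
∮B·dl = μ₀ I_d,enc with I_d,enc = I_d r²/R² = 1.460×10^-5 A; so B = μ₀ I_d,enc/(2πr) = 1.93×10^-10 T.

1.93×10^-10 T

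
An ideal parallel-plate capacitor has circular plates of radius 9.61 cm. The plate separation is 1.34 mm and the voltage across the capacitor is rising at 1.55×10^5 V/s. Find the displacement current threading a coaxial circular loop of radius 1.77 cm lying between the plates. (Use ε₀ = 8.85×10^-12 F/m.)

dE/dt = (dV/dt)/d = 1.157×10^8 V/(m·s); I_d = ε₀(πR²)(dE/dt) = (8.85×10^-12)(0.02901)(1.157×10^8) = 2.970×10^-5 A.
Since J_d is uniform, the enclosed fraction is (r/R)² = 0.03392, giving I_d,enc = 1.01×10^-6 A.

1.01×10^-6 A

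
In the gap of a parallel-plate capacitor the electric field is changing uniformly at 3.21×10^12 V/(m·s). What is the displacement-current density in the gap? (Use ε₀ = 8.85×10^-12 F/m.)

J_d = ε₀ dE/dt = (8.85×10^-12)(3.21×10^12) = 28.4 A/m².

28.4 A/m²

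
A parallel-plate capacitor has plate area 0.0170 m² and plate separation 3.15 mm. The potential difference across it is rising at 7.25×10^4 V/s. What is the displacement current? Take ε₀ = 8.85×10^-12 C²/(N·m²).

3.46×10^-6 A

E = V/d so dE/dt = (dV/dt)/d = 2.302×10^7 V/(m·s), and I_d = ε₀ A dE/dt = (8.85×10^-12)(0.0170)(2.302×10^7) = 3.46×10^-6 A.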